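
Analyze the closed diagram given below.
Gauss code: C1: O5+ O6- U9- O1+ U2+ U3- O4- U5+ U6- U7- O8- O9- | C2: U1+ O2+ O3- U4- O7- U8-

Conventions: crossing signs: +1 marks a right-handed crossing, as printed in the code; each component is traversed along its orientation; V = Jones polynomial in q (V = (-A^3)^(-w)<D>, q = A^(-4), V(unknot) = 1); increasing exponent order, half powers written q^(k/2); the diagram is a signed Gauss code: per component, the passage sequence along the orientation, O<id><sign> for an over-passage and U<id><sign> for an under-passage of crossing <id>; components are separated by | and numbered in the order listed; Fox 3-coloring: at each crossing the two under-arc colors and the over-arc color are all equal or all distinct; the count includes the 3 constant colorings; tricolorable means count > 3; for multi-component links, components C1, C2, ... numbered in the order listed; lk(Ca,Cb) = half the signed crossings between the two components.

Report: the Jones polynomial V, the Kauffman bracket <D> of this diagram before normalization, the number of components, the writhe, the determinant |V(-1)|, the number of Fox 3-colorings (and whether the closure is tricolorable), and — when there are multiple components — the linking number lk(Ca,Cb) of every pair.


V = -q^(-5/2) - q^(-1/2)
<D> = A^-7 + A (w = -3)
2 components over 9 crossings, w = -3
lk(C1,C2): -1
3 Fox colorings among 3^9, |V(-1)| = 2: not tricolorable
why: span 2 respects span(V) <= c + mu - 1 = 10 for this 2-component diagram


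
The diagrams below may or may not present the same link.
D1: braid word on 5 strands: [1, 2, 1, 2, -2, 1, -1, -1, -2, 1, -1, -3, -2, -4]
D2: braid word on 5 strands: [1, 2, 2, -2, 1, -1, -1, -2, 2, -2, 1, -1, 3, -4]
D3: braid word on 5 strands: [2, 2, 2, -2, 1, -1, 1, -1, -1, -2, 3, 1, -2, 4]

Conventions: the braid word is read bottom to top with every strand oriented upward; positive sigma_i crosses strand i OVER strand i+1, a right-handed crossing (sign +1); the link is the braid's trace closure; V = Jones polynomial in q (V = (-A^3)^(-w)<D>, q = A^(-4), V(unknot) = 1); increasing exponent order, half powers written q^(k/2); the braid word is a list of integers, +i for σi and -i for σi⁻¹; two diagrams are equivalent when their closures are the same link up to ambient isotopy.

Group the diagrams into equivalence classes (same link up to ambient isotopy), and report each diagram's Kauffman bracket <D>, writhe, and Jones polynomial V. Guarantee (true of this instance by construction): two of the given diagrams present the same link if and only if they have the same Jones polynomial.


equivalence classes: {D1, D2, D3}
D1 (bracket A^-6; 14 crossings at w = -2): V = 1
V(D2) = 1  (w 0, c 14, <D> = 1)
V(D3) = 1  (w +2, c 14, <D> = A^6)
observation: one V(q) for all 3 diagrams — one class (guaranteed)


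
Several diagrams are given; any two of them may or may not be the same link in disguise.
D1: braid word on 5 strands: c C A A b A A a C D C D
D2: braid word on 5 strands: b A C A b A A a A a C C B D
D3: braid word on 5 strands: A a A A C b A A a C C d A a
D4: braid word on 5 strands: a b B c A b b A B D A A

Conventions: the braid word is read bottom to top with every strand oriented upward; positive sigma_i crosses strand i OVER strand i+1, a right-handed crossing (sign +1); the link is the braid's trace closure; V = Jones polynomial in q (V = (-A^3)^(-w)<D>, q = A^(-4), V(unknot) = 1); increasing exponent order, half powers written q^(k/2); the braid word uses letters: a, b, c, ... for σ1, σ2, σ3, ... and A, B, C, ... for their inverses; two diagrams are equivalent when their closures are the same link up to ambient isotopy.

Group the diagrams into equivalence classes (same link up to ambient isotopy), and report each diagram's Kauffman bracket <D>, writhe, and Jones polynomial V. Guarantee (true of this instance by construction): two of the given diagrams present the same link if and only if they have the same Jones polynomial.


grouping into links: {D1, D2, D3} | {D4}
V(D1) = q^-8 - 2q^-7 + q^-6 - 2q^-5 + 2q^-4 + q^-2  (w -6, c 12, <D> = A^-10 + 2A^-2 - 2A^2 + A^6 - 2A^10 + A^14)
V(D2) = q^-8 - 2q^-7 + q^-6 - 2q^-5 + 2q^-4 + q^-2  (w -6, c 14, <D> = A^-10 + 2A^-2 - 2A^2 + A^6 - 2A^10 + A^14)
V(D3) = q^-8 - 2q^-7 + q^-6 - 2q^-5 + 2q^-4 + q^-2  (w -4, c 14, <D> = A^-4 + 2A^4 - 2A^8 + A^12 - 2A^16 + A^20)
V(D4) = 1  (w -2, c 12, <D> = A^-6)
why: comparing 4 Jones polynomials yields 2 groups


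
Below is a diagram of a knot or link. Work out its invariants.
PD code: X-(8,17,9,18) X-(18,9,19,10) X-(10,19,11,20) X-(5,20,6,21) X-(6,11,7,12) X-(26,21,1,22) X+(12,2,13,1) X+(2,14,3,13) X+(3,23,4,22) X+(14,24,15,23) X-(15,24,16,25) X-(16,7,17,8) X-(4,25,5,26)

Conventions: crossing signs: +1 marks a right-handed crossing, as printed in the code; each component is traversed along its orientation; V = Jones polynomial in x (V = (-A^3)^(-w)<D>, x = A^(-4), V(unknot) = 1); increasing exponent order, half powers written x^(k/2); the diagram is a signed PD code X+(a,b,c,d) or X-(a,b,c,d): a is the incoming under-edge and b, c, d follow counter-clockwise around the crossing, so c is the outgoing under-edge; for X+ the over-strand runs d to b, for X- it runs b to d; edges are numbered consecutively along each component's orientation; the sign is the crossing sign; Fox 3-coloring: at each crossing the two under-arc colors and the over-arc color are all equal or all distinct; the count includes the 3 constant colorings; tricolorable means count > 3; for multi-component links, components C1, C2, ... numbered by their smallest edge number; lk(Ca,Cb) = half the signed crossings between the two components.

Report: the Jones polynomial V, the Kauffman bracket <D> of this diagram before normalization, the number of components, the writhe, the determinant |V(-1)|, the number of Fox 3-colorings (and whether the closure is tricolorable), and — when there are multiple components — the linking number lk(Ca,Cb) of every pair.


V = -x^-4 + x^-3 + x^-1
<D> = -A^-11 - A^-3 + A (w = -5)
1 component over 13 crossings, w = -5
9 Fox colorings among 3^13, |V(-1)| = 3: tricolorable
why: V spans 3 powers of x: at least 3 crossings in any diagram


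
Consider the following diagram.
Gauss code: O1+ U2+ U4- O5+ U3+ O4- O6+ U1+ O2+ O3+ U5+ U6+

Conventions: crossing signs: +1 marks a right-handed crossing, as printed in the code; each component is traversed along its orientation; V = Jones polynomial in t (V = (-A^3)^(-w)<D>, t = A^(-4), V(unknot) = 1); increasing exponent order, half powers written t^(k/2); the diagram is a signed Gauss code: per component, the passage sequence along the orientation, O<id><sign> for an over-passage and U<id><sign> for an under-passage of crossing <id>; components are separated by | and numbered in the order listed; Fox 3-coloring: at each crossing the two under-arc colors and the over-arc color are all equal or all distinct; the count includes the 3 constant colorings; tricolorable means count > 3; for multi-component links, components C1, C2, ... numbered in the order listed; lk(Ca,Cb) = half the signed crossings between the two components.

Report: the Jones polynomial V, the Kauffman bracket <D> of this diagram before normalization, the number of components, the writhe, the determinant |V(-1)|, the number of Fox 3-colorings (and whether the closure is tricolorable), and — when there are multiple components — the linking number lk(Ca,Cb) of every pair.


V = t - t^2 + 2t^3 - t^4 + t^5 - t^6
<D> = -A^-12 + A^-8 - A^-4 + 2 - A^4 + A^8 (w = +4)
1 component over 6 crossings, w = +4
3 Fox colorings among 3^6, |V(-1)| = 7: not tricolorable
why: w = +4 (over 6 crossings) is diagram-only; (-A^3)^(-4) removes it from V


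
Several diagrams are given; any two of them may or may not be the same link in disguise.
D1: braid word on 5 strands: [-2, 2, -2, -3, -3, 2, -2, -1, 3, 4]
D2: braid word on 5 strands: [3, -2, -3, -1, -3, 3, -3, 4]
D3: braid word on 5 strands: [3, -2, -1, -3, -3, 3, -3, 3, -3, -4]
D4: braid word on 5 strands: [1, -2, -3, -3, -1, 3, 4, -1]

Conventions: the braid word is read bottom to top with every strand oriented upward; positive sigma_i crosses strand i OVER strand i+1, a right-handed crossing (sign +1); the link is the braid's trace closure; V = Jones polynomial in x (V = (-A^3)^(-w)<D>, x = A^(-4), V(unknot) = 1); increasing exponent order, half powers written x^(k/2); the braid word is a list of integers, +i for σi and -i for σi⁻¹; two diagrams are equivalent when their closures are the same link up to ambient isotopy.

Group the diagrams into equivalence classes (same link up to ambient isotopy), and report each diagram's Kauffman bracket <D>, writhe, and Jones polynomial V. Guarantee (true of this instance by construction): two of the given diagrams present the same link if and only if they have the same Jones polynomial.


equivalence classes: {D1, D2, D3, D4}
D1 (bracket A^-6; 10 crossings at w = -2): V = 1
V(D2) = 1  [8 crossings, <D> = A^-6, w = -2]
D3 (bracket A^-12; 10 crossings at w = -4): V = 1
D4 (bracket A^-6; 8 crossings at w = -2): V = 1
observation: one V(x) for all 4 diagrams — one class (guaranteed)


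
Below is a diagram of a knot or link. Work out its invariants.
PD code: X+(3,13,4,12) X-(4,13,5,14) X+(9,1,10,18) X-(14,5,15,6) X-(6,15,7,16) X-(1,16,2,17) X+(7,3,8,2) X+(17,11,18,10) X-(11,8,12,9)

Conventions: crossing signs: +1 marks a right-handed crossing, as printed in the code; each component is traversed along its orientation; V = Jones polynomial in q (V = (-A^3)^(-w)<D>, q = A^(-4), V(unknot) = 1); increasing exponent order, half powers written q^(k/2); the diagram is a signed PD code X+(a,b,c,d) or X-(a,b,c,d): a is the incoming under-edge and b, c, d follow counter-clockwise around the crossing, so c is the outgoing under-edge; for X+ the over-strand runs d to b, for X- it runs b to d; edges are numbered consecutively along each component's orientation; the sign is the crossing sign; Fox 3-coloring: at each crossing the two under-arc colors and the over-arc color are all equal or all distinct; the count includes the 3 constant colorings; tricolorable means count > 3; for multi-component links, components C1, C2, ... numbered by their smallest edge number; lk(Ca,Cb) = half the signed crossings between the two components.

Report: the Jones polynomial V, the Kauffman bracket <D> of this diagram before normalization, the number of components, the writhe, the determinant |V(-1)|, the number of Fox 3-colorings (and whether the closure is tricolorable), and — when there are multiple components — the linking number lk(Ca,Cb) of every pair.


V = q^-4 - q^-3 + q^-2 - 2q^-1 + 2 - q + q^2
<D> = -A^-11 + A^-7 - 2A^-3 + 2A - A^5 + A^9 - A^13 (w = -1)
1 component over 9 crossings, w = -1
9 Fox colorings among 3^9, |V(-1)| = 9: tricolorable
why: det 9 = |V(-1)|; divisible by 3, so tricolorable


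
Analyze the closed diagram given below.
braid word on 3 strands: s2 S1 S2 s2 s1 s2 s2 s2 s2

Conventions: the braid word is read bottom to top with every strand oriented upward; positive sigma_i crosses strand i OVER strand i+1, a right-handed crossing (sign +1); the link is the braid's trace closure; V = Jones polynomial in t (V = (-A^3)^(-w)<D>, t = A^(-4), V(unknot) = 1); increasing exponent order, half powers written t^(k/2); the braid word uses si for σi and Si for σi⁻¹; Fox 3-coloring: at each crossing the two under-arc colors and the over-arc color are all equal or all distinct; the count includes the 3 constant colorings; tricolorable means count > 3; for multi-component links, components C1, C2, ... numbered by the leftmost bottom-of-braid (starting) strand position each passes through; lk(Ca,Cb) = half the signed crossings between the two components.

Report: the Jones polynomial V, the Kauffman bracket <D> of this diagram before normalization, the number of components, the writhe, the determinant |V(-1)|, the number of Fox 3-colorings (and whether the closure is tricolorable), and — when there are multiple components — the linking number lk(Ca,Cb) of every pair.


V = -t^(3/2) - t^(5/2) - t^(7/2) + t^(15/2)
<D> = -A^-15 + A + A^5 + A^9 (w = +5)
2 components over 9 crossings, w = +5
lk(C1,C2): 0
9 Fox colorings among 3^9, |V(-1)| = 0: tricolorable
why: summing lk over 1 pair gives 0


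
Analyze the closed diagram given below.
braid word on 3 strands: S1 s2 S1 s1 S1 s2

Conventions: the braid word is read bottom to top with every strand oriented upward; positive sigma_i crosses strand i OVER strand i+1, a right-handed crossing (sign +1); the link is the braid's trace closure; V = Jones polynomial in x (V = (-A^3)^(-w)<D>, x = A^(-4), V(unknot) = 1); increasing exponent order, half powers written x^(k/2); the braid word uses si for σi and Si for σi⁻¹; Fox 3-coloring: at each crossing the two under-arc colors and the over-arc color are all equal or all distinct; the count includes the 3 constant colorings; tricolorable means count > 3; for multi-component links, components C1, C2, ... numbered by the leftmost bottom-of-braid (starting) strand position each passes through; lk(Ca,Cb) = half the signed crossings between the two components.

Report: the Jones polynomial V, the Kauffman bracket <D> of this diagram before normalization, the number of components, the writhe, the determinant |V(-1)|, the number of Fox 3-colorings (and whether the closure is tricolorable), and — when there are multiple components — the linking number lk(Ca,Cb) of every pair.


Jones polynomial: V(x) = x^-2 - x^-1 + 1 - x + x^2
<D> = A^-8 - A^-4 + 1 - A^4 + A^8; writhe 0
components 1, writhe 0 (6 crossings)
3-colorings: 3 of 3^6, det 5 — not tricolorable
note: V is palindromic (span 4, det 5): x -> 1/x fixes it; necessary, not sufficient, for amphichirality


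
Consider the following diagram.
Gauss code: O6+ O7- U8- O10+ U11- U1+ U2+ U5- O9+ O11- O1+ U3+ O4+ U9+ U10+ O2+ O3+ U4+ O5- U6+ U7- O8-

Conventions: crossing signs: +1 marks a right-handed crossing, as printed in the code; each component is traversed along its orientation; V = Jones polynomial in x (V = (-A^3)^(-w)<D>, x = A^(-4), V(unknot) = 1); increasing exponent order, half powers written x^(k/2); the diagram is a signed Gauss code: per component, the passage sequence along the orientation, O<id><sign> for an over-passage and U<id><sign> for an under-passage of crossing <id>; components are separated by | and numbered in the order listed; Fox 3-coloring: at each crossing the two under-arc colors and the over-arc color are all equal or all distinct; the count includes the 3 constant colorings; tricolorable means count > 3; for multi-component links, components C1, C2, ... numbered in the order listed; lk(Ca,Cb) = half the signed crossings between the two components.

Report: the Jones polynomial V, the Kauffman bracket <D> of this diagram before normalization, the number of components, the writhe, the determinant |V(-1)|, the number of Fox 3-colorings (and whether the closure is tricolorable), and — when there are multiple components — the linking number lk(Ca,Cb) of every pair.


V(x) = x - x^2 + 2x^3 - x^4 + x^5 - x^6
bracket: A^-15 - A^-11 + A^-7 - 2A^-3 + A - A^5, w = +3
1 component, writhe +3, over 11 crossings
det 7, colorings 3 of 3^11 — not tricolorable
observation: w = +3 shifts under R1 moves; the (-A^3)^(-3) factor cancels that in V


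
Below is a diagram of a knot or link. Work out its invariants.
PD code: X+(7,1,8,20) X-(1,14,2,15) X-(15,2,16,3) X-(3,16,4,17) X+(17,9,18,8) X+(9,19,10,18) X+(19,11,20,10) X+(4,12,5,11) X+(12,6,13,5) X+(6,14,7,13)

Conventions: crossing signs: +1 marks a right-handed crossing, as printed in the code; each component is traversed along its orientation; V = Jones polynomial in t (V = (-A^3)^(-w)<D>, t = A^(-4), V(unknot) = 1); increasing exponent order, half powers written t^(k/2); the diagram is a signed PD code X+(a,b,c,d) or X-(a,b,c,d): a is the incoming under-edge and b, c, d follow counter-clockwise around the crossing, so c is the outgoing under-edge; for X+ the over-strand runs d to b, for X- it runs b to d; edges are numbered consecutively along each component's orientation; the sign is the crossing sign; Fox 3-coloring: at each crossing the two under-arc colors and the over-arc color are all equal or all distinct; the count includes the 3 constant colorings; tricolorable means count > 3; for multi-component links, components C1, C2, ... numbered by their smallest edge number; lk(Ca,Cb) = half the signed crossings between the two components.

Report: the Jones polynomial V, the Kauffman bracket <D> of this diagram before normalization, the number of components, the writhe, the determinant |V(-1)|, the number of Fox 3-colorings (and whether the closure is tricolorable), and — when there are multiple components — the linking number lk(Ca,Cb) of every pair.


Jones polynomial: V(t) = -1 + 3t - 3t^2 + 5t^3 - 5t^4 + 4t^5 - 3t^6 + 2t^7 - t^8
<D> = -A^-20 + 2A^-16 - 3A^-12 + 4A^-8 - 5A^-4 + 5 - 3A^4 + 3A^8 - A^12; writhe +4
components 1, writhe +4 (10 crossings)
3-colorings: 9 of 3^10, det 27 — tricolorable
note: det 27 = |V(-1)|; divisible by 3, so tricolorable


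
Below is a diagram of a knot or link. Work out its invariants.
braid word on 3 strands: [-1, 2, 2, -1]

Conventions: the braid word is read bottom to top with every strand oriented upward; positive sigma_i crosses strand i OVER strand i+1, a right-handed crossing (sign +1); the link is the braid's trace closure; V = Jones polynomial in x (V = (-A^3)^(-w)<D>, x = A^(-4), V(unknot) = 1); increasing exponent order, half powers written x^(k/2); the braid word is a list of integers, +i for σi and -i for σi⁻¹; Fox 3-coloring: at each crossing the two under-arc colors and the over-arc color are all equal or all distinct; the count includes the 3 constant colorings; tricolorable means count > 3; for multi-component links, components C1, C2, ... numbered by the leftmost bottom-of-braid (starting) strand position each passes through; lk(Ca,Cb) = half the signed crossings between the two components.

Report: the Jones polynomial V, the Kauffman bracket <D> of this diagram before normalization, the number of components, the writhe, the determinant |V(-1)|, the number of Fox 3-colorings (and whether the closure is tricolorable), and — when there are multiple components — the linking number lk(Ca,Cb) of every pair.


V = x^-2 + 2 + x^2
<D> = A^-8 + 2 + A^8 (w = 0)
3 components over 4 crossings, w = 0
lk(C1,C2): -1
lk(C1,C3) = +1
linking number lk(C2,C3) = 0
3 Fox colorings among 3^4, |V(-1)| = 4: not tricolorable
why: |V(-1)| = 4: so not tricolorable, since 3 does not divide 4


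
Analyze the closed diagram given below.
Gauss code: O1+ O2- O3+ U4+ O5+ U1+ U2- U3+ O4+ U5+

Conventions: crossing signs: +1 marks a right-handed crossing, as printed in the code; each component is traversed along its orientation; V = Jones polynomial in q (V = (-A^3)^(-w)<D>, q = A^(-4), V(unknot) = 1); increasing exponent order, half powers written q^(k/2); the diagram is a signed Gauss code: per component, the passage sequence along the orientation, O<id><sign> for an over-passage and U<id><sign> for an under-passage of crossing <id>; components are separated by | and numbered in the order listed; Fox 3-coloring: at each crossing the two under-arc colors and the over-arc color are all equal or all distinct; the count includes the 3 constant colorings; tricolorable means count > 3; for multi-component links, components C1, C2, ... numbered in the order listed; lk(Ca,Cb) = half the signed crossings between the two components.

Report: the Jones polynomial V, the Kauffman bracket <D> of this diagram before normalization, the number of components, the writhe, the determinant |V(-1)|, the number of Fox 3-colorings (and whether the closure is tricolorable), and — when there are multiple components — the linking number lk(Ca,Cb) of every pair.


V = q + q^3 - q^4
<D> = A^-7 - A^-3 - A^5 (w = +3)
1 component over 5 crossings, w = +3
9 Fox colorings among 3^5, |V(-1)| = 3: tricolorable
why: |V(-1)| = 3: so tricolorable, since 3 divides 3


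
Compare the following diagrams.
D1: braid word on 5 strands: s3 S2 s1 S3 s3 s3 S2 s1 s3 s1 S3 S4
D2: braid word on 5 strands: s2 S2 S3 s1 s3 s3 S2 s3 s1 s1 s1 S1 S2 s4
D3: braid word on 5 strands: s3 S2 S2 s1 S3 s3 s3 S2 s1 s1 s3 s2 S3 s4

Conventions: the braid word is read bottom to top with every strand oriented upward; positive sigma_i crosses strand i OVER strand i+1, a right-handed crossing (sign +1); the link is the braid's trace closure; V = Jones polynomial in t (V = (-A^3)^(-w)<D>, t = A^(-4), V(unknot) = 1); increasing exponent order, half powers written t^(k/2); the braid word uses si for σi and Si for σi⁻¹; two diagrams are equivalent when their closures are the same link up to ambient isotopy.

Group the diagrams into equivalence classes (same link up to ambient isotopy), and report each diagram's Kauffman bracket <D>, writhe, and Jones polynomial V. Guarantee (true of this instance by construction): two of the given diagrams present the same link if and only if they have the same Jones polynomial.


grouping into links: {D1, D2, D3}
V(D1) = t^-1 - 2 + 3t - 3t^2 + 4t^3 - 3t^4 + 2t^5 - t^6  (w +2, c 12, <D> = -A^-18 + 2A^-14 - 3A^-10 + 4A^-6 - 3A^-2 + 3A^2 - 2A^6 + A^10)
V(D2) = t^-1 - 2 + 3t - 3t^2 + 4t^3 - 3t^4 + 2t^5 - t^6  (w +4, c 14, <D> = -A^-12 + 2A^-8 - 3A^-4 + 4 - 3A^4 + 3A^8 - 2A^12 + A^16)
V(D3) = t^-1 - 2 + 3t - 3t^2 + 4t^3 - 3t^4 + 2t^5 - t^6  (w +4, c 14, <D> = -A^-12 + 2A^-8 - 3A^-4 + 4 - 3A^4 + 3A^8 - 2A^12 + A^16)
key observation: all 3 diagrams share one V(t), hence one class


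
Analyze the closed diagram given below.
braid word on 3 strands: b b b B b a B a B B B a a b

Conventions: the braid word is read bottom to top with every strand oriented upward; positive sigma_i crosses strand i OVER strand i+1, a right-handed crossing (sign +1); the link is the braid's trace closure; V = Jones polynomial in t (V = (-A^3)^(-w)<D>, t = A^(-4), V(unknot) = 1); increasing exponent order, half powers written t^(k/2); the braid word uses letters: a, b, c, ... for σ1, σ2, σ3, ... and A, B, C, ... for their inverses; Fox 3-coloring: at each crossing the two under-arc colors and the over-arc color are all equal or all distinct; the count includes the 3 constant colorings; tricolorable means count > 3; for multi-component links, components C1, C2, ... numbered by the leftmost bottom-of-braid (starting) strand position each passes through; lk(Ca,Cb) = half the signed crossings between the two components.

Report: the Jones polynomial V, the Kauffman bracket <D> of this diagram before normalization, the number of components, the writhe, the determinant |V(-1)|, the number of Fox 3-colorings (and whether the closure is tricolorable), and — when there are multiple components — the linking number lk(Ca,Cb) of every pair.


Jones polynomial: V(t) = t^-1 - 3 + 7t - 9t^2 + 12t^3 - 13t^4 + 11t^5 - 9t^6 + 6t^7 - 3t^8 + t^9
<D> = A^-24 - 3A^-20 + 6A^-16 - 9A^-12 + 11A^-8 - 13A^-4 + 12 - 9A^4 + 7A^8 - 3A^12 + A^16; writhe +4
components 1, writhe +4 (14 crossings)
3-colorings: 9 of 3^14, det 75 — tricolorable
note: w = +4 (over 14 crossings) is diagram-only; (-A^3)^(-4) removes it from V


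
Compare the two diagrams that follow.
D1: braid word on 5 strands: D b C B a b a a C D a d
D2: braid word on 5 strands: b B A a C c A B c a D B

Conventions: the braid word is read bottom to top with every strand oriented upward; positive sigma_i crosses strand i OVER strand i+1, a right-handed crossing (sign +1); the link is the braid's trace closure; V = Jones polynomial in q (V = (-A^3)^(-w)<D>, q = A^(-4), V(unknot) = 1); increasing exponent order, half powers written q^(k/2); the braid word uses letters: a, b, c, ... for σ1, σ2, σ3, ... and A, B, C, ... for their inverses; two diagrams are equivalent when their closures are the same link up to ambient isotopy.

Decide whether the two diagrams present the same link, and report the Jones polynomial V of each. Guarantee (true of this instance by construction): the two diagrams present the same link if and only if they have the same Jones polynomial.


equivalent: no
D1 (bracket A^-14 - 2A^-10 + 2A^-6 - 2A^-2 + 2A^2 - A^6 + A^10; 12 crossings at w = +2): V = q^-1 - 1 + 2q - 2q^2 + 2q^3 - 2q^4 + q^5
V(D2) = 1  [12 crossings, <D> = A^-6, w = -2]
observation: V(q) takes 2 values over 2 diagrams, fixing the grouping


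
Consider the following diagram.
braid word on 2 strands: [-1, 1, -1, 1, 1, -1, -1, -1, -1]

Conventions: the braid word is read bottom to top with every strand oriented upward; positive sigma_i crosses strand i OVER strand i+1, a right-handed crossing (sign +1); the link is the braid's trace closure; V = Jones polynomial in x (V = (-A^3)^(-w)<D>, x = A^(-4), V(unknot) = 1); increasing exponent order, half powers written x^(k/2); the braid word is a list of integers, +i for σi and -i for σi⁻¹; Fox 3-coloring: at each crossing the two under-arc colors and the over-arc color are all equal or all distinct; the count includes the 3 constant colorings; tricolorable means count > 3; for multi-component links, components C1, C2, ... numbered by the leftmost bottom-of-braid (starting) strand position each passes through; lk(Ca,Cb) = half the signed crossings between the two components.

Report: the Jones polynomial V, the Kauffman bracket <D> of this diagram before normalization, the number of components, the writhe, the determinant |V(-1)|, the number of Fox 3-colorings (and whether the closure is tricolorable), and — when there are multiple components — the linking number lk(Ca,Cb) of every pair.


V = -x^-4 + x^-3 + x^-1
<D> = -A^-5 - A^3 + A^7 (w = -3)
1 component over 9 crossings, w = -3
9 Fox colorings among 3^9, |V(-1)| = 3: tricolorable
why: w = -3 (over 9 crossings) is diagram-only; (-A^3)^(3) removes it from V


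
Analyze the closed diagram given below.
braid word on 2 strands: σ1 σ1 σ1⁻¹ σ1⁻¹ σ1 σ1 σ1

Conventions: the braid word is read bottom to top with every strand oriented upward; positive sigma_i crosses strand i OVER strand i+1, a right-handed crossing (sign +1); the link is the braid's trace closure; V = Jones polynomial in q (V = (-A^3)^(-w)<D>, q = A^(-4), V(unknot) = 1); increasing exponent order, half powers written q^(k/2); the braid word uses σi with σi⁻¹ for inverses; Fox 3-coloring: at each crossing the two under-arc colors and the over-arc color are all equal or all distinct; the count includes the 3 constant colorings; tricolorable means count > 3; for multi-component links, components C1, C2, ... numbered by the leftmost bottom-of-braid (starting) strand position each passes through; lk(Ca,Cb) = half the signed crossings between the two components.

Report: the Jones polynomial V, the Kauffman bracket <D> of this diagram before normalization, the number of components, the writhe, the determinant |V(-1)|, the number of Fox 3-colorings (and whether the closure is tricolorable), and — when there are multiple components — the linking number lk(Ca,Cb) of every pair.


Jones polynomial: V(q) = q + q^3 - q^4
<D> = A^-7 - A^-3 - A^5; writhe +3
components 1, writhe +3 (7 crossings)
3-colorings: 9 of 3^7, det 3 — tricolorable
note: one generator, power 3: the (2,3) torus pattern


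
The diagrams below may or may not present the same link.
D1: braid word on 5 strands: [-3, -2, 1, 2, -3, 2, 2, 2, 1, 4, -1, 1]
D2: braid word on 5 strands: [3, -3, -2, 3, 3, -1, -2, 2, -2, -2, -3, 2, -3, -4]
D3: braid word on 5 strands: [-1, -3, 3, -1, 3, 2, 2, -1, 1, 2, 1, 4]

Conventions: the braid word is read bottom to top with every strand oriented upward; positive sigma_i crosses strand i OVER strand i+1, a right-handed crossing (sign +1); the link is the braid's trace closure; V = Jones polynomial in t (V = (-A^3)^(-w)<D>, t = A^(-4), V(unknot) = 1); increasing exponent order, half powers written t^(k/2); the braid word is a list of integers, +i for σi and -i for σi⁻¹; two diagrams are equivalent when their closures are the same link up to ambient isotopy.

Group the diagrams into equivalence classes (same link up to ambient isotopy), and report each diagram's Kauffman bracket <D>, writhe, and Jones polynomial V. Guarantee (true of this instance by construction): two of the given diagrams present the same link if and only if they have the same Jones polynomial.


classes: {D1} | {D2} | {D3}
V(D1) = t^-1 - 1 + 3t - 4t^2 + 4t^3 - 4t^4 + 3t^5 - 2t^6 + t^7  [12 crossings, <D> = A^-16 - 2A^-12 + 3A^-8 - 4A^-4 + 4 - 4A^4 + 3A^8 - A^12 + A^16, w = +4]
V(D2) = -t^-5 + t^-4 - t^-3 + 2t^-2 - t^-1 + 2 - t  (w -4, c 14, <D> = -A^-16 + 2A^-12 - A^-8 + 2A^-4 - 1 + A^4 - A^8)
V(D3) = t + t^3 - t^4  (w +4, c 12, <D> = -A^-4 + 1 + A^8)
insight: 3 classes among 3 diagrams; unequal V(t) rules out equality


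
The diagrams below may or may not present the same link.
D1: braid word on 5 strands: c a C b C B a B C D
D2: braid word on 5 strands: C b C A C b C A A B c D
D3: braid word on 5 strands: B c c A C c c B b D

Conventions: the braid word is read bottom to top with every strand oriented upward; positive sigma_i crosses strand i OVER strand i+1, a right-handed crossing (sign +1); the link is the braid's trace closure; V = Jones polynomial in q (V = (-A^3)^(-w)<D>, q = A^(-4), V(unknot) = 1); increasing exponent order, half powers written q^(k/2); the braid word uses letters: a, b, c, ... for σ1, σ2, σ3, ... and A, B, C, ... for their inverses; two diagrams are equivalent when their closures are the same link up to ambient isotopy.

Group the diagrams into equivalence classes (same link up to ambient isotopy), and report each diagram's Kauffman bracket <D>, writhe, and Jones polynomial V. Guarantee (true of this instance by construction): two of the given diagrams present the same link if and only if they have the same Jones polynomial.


grouping into links: {D1} | {D2} | {D3}
V(D1) = q^-4 - q^-3 + q^-2 - 2q^-1 + 2 - q + q^2  (w -2, c 10, <D> = A^-14 - A^-10 + 2A^-6 - 2A^-2 + A^2 - A^6 + A^10)
D2 (bracket A^-10 + 2A^-2 - 2A^2 + A^6 - 2A^10 + A^14; 12 crossings at w = -6): V = q^-8 - 2q^-7 + q^-6 - 2q^-5 + 2q^-4 + q^-2
V(D3) = q + q^3 - q^4  (w 0, c 10, <D> = -A^-16 + A^-12 + A^-4)
key observation: comparing 3 Jones polynomials yields 3 groups


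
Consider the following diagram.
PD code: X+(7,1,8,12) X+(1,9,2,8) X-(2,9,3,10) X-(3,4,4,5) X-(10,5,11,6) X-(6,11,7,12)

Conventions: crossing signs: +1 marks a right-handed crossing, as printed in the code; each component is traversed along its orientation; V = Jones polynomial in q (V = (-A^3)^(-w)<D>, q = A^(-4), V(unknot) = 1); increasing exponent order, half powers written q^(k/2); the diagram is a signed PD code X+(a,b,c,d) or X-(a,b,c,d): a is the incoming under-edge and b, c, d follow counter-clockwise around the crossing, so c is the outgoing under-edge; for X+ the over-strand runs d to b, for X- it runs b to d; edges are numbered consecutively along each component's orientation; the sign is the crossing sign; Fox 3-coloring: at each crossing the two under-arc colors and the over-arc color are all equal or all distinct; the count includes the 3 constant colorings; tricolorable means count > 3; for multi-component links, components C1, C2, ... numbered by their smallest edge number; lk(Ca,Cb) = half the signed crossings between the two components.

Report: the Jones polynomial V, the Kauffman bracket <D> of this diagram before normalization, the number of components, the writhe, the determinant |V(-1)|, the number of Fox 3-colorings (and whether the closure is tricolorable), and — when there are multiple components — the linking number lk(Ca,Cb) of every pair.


V(q) = 1
bracket: A^-6, w = -2
1 component, writhe -2, over 6 crossings
det 1, colorings 3 of 3^6 — not tricolorable
observation: |V(-1)| = 1: so not tricolorable, since 3 does not divide 1


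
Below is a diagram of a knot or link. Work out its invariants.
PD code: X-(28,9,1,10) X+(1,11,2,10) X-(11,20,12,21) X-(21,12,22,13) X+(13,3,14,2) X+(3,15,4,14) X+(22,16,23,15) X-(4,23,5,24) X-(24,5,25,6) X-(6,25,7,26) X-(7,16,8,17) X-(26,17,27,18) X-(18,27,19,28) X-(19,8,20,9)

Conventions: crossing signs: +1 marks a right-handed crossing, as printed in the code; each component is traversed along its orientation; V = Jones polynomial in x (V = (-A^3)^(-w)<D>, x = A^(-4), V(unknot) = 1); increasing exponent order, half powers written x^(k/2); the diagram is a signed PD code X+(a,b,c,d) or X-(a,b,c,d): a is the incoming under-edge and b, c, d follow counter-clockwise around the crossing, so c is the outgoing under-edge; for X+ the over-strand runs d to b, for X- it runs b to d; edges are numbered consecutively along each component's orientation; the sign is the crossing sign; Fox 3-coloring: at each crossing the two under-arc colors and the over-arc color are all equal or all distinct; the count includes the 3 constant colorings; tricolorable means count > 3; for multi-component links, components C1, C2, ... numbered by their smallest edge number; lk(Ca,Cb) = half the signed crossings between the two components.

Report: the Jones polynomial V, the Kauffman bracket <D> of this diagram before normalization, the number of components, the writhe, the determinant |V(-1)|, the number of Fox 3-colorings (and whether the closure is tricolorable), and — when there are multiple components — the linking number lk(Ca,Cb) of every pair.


Jones polynomial: V(x) = x^-8 - 2x^-7 + x^-6 - 2x^-5 + 2x^-4 + x^-2
<D> = A^-10 + 2A^-2 - 2A^2 + A^6 - 2A^10 + A^14; writhe -6
components 1, writhe -6 (14 crossings)
3-colorings: 27 of 3^14, det 9 — tricolorable
note: the span of V is 6, forcing >= 6 crossings in any diagram


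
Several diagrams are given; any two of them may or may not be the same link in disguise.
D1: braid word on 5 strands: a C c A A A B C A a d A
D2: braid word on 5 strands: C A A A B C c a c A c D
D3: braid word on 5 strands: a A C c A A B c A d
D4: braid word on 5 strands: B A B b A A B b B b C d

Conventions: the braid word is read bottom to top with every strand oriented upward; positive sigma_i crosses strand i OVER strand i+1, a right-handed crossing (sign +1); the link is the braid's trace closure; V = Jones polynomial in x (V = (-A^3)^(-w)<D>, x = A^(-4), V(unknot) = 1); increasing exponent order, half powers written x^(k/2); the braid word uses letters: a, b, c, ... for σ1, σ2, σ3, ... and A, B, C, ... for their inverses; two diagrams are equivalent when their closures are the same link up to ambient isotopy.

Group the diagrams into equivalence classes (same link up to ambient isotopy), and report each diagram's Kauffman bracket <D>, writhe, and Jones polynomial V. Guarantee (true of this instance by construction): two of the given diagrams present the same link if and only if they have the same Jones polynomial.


grouping into links: {D1, D2, D3, D4}
V(D1) = -x^-4 + x^-3 + x^-1  (w -4, c 12, <D> = A^-8 + 1 - A^4)
V(D2) = -x^-4 + x^-3 + x^-1  [12 crossings, <D> = A^-8 + 1 - A^4, w = -4]
D3 (bracket A^-2 + A^6 - A^10; 10 crossings at w = -2): V = -x^-4 + x^-3 + x^-1
D4 (bracket A^-8 + 1 - A^4; 12 crossings at w = -4): V = -x^-4 + x^-3 + x^-1
key observation: all 4 diagrams share one V(x), hence one class


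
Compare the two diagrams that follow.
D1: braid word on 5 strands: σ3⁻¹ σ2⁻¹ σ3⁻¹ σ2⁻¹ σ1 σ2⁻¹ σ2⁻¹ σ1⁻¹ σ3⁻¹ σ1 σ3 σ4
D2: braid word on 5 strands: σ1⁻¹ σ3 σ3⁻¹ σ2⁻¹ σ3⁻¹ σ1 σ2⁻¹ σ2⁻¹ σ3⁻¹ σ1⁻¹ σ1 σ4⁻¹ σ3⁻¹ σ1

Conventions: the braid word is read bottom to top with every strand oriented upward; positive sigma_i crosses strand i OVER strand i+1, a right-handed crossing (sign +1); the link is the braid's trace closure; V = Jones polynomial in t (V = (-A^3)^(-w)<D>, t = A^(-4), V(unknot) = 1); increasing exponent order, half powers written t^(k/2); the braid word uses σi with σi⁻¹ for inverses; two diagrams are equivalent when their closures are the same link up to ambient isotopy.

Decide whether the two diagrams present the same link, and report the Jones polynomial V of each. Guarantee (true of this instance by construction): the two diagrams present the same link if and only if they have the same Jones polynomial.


equivalent: yes
V(D1) = -t^-7 + t^-6 - t^-5 + t^-4 + t^-2  (w -4, c 12, <D> = A^-4 + A^4 - A^8 + A^12 - A^16)
V(D2) = -t^-7 + t^-6 - t^-5 + t^-4 + t^-2  (w -6, c 14, <D> = A^-10 + A^-2 - A^2 + A^6 - A^10)
why: Markov moves rewrite D1 (12 crossings) into D2 (14)


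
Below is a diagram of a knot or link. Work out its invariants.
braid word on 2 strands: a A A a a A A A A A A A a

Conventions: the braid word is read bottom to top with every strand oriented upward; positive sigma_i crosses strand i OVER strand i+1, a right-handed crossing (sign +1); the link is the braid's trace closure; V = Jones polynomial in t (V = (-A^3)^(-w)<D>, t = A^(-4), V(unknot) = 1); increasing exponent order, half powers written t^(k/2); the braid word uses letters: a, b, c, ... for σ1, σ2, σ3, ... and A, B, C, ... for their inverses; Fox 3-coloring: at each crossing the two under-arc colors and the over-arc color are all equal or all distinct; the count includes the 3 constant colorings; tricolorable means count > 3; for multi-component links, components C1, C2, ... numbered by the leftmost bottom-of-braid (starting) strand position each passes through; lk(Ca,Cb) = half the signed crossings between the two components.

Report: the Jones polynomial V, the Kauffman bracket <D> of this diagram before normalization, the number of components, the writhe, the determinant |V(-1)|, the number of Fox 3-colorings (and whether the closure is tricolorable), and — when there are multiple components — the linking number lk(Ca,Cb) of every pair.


Jones polynomial: V(t) = -t^-7 + t^-6 - t^-5 + t^-4 + t^-2
<D> = -A^-7 - A + A^5 - A^9 + A^13; writhe -5
components 1, writhe -5 (13 crossings)
3-colorings: 3 of 3^13, det 5 — not tricolorable
note: one generator, power 5: the (2,5) torus pattern


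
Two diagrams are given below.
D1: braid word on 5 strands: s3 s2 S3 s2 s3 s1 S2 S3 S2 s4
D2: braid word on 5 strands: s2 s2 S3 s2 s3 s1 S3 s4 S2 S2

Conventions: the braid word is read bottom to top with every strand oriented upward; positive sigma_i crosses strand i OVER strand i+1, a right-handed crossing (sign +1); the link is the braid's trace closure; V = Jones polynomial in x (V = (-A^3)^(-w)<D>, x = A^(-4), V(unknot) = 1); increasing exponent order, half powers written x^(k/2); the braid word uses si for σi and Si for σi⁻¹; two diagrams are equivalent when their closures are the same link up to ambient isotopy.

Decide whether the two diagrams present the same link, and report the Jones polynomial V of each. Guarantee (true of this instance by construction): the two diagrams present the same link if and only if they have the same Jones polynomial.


same link: yes
V(D1) = 1  [10 crossings, <D> = A^6, w = +2]
V(D2) = 1  [10 crossings, <D> = A^6, w = +2]
insight: all 2 diagrams share one V(x), hence one class


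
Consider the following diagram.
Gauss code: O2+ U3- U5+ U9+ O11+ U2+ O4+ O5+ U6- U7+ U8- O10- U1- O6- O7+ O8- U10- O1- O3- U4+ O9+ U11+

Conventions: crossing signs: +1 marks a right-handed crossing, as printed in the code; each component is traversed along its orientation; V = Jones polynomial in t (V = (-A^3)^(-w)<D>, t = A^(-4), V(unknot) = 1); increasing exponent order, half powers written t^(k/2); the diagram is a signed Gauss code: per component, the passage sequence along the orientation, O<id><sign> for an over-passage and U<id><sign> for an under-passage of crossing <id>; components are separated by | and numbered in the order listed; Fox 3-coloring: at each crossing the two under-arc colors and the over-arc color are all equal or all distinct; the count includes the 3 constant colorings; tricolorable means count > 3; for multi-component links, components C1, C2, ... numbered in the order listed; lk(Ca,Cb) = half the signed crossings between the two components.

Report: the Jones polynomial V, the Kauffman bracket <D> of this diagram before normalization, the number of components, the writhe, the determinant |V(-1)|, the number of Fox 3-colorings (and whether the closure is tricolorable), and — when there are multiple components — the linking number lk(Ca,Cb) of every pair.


V = -t^-3 + t^-2 - t^-1 + 3 - t + t^2 - t^3
<D> = A^-9 - A^-5 + A^-1 - 3A^3 + A^7 - A^11 + A^15 (w = +1)
1 component over 11 crossings, w = +1
27 Fox colorings among 3^11, |V(-1)| = 9: tricolorable
why: V spans 6 powers of t: at least 6 crossings in any diagram
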